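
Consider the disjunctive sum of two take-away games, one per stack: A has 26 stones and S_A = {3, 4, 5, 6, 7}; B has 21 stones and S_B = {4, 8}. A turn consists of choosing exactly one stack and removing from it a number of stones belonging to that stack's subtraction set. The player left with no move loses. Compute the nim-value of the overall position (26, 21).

0

Stack A, S = {3, 4, 5, 6, 7}:
n :  0  1  2  3  4  5  6  7  8  9 10 11 12 13 14 15 16 17 18 19 20 21 22 23 24 25 26
G :  0  0  0  1  1  1  2  2  2  3  0  0  0  1  1  1  2  2  2  3  0  0  0  1  1  1  2
G_A(26) = 2.
Stack B, S = {4, 8}:
G(0) = 0
G(1) = mex{} = 0
G(2) = mex{} = 0
G(3) = mex{} = 0
G(4) = mex{0} = 1
G(5) = mex{0} = 1
G(6) = mex{0} = 1
G(7) = mex{0} = 1
G(8) = mex{1,0} = 2
G(9) = mex{1,0} = 2
G(10) = mex{1,0} = 2
G(11) = mex{1,0} = 2
G(12) = mex{2,1} = 0
G(13) = mex{2,1} = 0
G(14) = mex{2,1} = 0
G(15) = mex{2,1} = 0
G(16) = mex{0,2} = 1
G(17) = mex{0,2} = 1
G(18) = mex{0,2} = 1
G(19) = mex{0,2} = 1
G(20) = mex{1,0} = 2
G(21) = mex{1,0} = 2
G_B(21) = 2.
Combined Grundy value = 2 ⊕ 2 = 0.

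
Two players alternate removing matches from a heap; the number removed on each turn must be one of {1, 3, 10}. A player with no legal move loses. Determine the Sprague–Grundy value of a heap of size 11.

3

n :  0  1  2  3  4  5  6  7  8  9 10 11
G :  0  1  0  1  0  1  0  1  0  1  2  3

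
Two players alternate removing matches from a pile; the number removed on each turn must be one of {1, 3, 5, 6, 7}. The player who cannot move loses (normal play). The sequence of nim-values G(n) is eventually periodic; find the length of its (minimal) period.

12

n :  0  1  2  3  4  5  6  7  8  9 10 11 12 13 14 15 16 17 18 19 20 21 22 23 24 25
G :  0  1  0  1  0  1  2  3  2  3  2  3  0  1  0  1  0  1  2  3  2  3  2  3  0  1
G(n+12) = G(n) holds for n = 0,…,6 (a full window of length max(S) = 7), so the sequence is purely periodic with period 12.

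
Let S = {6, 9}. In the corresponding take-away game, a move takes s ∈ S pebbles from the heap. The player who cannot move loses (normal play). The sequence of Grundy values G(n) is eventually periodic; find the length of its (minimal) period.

n :  0  1  2  3  4  5  6  7  8  9 10 11 12 13 14 15 16 17 18 19 20 21 22 23 24 25 26 27 28 29 30 31
G :  0  0  0  0  0  0  1  1  1  1  1  1  2  2  2  0  0  0  0  0  0  1  1  1  1  1  1  2  2  2  0  0
G(n+15) = G(n) holds for n = 0,…,8 (a full window of length max(S) = 9), so the sequence is purely periodic with period 15.

15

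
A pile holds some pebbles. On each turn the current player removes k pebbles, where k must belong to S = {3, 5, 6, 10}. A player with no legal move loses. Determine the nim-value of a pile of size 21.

0

n :  0  1  2  3  4  5  6  7  8  9 10 11 12 13 14 15 16 17 18 19 20 21
G :  0  0  0  1  1  1  2  2  2  0  3  3  1  0  4  2  1  0  3  2  1  0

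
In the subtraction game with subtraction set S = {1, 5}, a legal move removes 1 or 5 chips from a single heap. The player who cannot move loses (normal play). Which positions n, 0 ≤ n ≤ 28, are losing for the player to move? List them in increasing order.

0, 2, 4, 6, 8, 10, 12, 14, 16, 18, 20, 22, 24, 26, 28

n :  0  1  2  3  4  5  6  7  8  9 10 11 12 13 14 15 16 17 18 19 20 21 22 23 24 25 26 27 28
G :  0  1  0  1  0  1  0  1  0  1  0  1  0  1  0  1  0  1  0  1  0  1  0  1  0  1  0  1  0
P-positions are exactly the n with G(n) = 0.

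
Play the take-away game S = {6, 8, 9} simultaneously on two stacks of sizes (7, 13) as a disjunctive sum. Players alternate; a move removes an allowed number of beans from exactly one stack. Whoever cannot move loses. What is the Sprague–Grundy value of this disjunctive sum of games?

All stacks use S = {6, 8, 9}:
n :  0  1  2  3  4  5  6  7  8  9 10 11 12 13
G :  0  0  0  0  0  0  1  1  1  1  1  1  2  2
Stack A: G(7) = 1.
Stack B: G(13) = 2.
Combined Grundy value = 1 ⊕ 2 = 3.

3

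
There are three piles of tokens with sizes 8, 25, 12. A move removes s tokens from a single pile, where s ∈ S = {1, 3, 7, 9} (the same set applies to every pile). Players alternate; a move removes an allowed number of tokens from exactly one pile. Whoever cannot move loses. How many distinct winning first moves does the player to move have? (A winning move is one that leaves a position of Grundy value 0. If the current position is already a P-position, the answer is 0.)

11

All piles use S = {1, 3, 7, 9}:
n :  0  1  2  3  4  5  6  7  8  9 10 11 12 13 14 15 16 17 18 19 20 21 22 23 24 25
G :  0  1  0  1  0  1  0  1  0  1  0  1  0  1  0  1  0  1  0  1  0  1  0  1  0  1
Pile A: G(8) = 0.
Pile B: G(25) = 1.
Pile C: G(12) = 0.
Combined Grundy value = 0 ⊕ 1 ⊕ 0 = 1.
A winning move leaves total XOR = 0, i.e. changes one component's Grundy value g to g ⊕ X where X is the current total.
Pile A: need g' = 0⊕1 = 1. Options: 8−1→G=1, 8−3→G=1, 8−7→G=1. Hits: 3.
Pile B: need g' = 1⊕1 = 0. Options: 25−1→G=0, 25−3→G=0, 25−7→G=0, 25−9→G=0. Hits: 4.
Pile C: need g' = 0⊕1 = 1. Options: 12−1→G=1, 12−3→G=1, 12−7→G=1, 12−9→G=1. Hits: 4.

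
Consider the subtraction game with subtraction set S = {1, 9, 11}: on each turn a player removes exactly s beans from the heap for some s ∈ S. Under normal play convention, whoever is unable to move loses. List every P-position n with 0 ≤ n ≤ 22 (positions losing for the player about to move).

G(0) = 0
G(1) = mex{0} = 1
G(2) = mex{1} = 0
G(3) = mex{0} = 1
G(4) = mex{1} = 0
G(5) = mex{0} = 1
G(6) = mex{1} = 0
G(7) = mex{0} = 1
G(8) = mex{1} = 0
G(9) = mex{0,0} = 1
G(10) = mex{1,1} = 0
G(11) = mex{0,0,0} = 1
G(12) = mex{1,1,1} = 0
G(13) = mex{0,0,0} = 1
G(14) = mex{1,1,1} = 0
G(15) = mex{0,0,0} = 1
G(16) = mex{1,1,1} = 0
G(17) = mex{0,0,0} = 1
G(18) = mex{1,1,1} = 0
G(19) = mex{0,0,0} = 1
G(20) = mex{1,1,1} = 0
G(21) = mex{0,0,0} = 1
G(22) = mex{1,1,1} = 0
P-positions are exactly the n with G(n) = 0.

0, 2, 4, 6, 8, 10, 12, 14, 16, 18, 20, 22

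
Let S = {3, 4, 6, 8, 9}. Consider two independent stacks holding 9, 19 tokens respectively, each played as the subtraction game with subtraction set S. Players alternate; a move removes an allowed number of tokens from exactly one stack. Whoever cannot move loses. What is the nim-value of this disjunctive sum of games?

1

All stacks use S = {3, 4, 6, 8, 9}:
n :  0  1  2  3  4  5  6  7  8  9 10 11 12 13 14 15 16 17 18 19
G :  0  0  0  1  1  1  2  2  2  3  3  3  0  0  0  1  1  1  2  2
Stack A: G(9) = 3.
Stack B: G(19) = 2.
Combined Grundy value = 3 ⊕ 2 = 1.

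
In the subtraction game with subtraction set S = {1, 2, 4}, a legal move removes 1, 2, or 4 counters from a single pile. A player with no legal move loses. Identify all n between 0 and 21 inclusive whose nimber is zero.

0, 3, 6, 9, 12, 15, 18, 21

G(0) = 0
G(1) = mex{0} = 1
G(2) = mex{1,0} = 2
G(3) = mex{2,1} = 0
G(4) = mex{0,2,0} = 1
G(5) = mex{1,0,1} = 2
G(6) = mex{2,1,2} = 0
G(7) = mex{0,2,0} = 1
G(8) = mex{1,0,1} = 2
G(9) = mex{2,1,2} = 0
G(10) = mex{0,2,0} = 1
G(11) = mex{1,0,1} = 2
G(12) = mex{2,1,2} = 0
G(13) = mex{0,2,0} = 1
G(14) = mex{1,0,1} = 2
G(15) = mex{2,1,2} = 0
G(16) = mex{0,2,0} = 1
G(17) = mex{1,0,1} = 2
G(18) = mex{2,1,2} = 0
G(19) = mex{0,2,0} = 1
G(20) = mex{1,0,1} = 2
G(21) = mex{2,1,2} = 0
P-positions are exactly the n with G(n) = 0.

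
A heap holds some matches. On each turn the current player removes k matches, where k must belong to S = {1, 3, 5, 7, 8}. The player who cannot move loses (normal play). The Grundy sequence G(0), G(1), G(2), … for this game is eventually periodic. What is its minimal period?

n :  0  1  2  3  4  5  6  7  8  9 10 11 12 13 14 15 16 17 18 19 20 21 22 23 24 25 26 27 28 29 30 31
G :  0  1  0  1  0  1  0  1  2  3  2  3  2  3  2  0  1  0  1  0  1  0  1  2  3  2  3  2  3  2  0  1
G(n+15) = G(n) holds for n = 0,…,7 (a full window of length max(S) = 8), so the sequence is purely periodic with period 15.

15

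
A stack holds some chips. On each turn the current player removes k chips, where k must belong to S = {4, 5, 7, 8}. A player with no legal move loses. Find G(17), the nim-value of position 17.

1

G(0) = 0
G(1) = mex{} = 0
G(2) = mex{} = 0
G(3) = mex{} = 0
G(4) = mex{0} = 1
G(5) = mex{0,0} = 1
G(6) = mex{0,0} = 1
G(7) = mex{0,0,0} = 1
G(8) = mex{1,0,0,0} = 2
G(9) = mex{1,1,0,0} = 2
G(10) = mex{1,1,0,0} = 2
G(11) = mex{1,1,1,0} = 2
G(12) = mex{2,1,1,1} = 0
G(13) = mex{2,2,1,1} = 0
G(14) = mex{2,2,1,1} = 0
G(15) = mex{2,2,2,1} = 0
G(16) = mex{0,2,2,2} = 1
G(17) = mex{0,0,2,2} = 1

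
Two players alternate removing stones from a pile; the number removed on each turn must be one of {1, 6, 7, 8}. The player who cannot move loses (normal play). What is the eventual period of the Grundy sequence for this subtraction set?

n :  0  1  2  3  4  5  6  7  8  9 10 11 12 13 14 15 16 17 18 19 20 21 22 23 24 25 26 27
G :  0  1  0  1  0  1  2  3  2  3  2  3  4  0  1  0  1  0  1  2  3  2  3  2  3  4  0  1
G(n+13) = G(n) holds for n = 0,…,7 (a full window of length max(S) = 8), so the sequence is purely periodic with period 13.

13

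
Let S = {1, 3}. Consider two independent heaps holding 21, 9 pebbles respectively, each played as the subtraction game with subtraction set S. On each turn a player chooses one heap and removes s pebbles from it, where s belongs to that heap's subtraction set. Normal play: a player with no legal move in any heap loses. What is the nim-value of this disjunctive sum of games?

All heaps use S = {1, 3}:
n :  0  1  2  3  4  5  6  7  8  9 10 11 12 13 14 15 16 17 18 19 20 21
G :  0  1  0  1  0  1  0  1  0  1  0  1  0  1  0  1  0  1  0  1  0  1
Heap A: G(21) = 1.
Heap B: G(9) = 1.
Combined Grundy value = 1 ⊕ 1 = 0.

0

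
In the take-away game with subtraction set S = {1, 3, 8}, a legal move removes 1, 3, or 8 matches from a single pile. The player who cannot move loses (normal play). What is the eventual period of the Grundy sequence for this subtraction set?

11

G(0) = 0
G(1) = mex{0} = 1
G(2) = mex{1} = 0
G(3) = mex{0,0} = 1
G(4) = mex{1,1} = 0
G(5) = mex{0,0} = 1
G(6) = mex{1,1} = 0
G(7) = mex{0,0} = 1
G(8) = mex{1,1,0} = 2
G(9) = mex{2,0,1} = 3
G(10) = mex{3,1,0} = 2
G(11) = mex{2,2,1} = 0
G(12) = mex{0,3,0} = 1
G(13) = mex{1,2,1} = 0
G(14) = mex{0,0,0} = 1
G(15) = mex{1,1,1} = 0
G(16) = mex{0,0,2} = 1
G(17) = mex{1,1,3} = 0
G(18) = mex{0,0,2} = 1
G(19) = mex{1,1,0} = 2
G(20) = mex{2,0,1} = 3
G(21) = mex{3,1,0} = 2
G(22) = mex{2,2,1} = 0
G(23) = mex{0,3,0} = 1
G(n+11) = G(n) holds for n = 0,…,7 (a full window of length max(S) = 8), so the sequence is purely periodic with period 11.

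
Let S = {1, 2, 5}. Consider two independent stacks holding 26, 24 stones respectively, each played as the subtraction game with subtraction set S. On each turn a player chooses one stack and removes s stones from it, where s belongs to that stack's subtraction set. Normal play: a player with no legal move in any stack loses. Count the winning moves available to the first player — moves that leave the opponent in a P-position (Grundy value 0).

3

All stacks use S = {1, 2, 5}:
n :  0  1  2  3  4  5  6  7  8  9 10 11 12 13 14 15 16 17 18 19 20 21 22 23 24 25 26
G :  0  1  2  0  1  2  0  1  2  0  1  2  0  1  2  0  1  2  0  1  2  0  1  2  0  1  2
Stack A: G(26) = 2.
Stack B: G(24) = 0.
Combined Grundy value = 2 ⊕ 0 = 2.
A winning move leaves total XOR = 0, i.e. changes one component's Grundy value g to g ⊕ X where X is the current total.
Stack A: need g' = 2⊕2 = 0. Options: 26−1→G=1, 26−2→G=0, 26−5→G=0. Hits: 2.
Stack B: need g' = 0⊕2 = 2. Options: 24−1→G=2, 24−2→G=1, 24−5→G=1. Hits: 1.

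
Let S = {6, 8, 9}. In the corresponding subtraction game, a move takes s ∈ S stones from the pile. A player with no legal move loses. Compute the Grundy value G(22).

n :  0  1  2  3  4  5  6  7  8  9 10 11 12 13 14 15 16 17 18 19 20 21 22
G :  0  0  0  0  0  0  1  1  1  1  1  1  2  2  2  0  0  0  0  0  0  1  1

1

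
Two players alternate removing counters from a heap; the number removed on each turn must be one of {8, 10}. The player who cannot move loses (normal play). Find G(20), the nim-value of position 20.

0

G(0) = 0
G(1) = mex{} = 0
G(2) = mex{} = 0
G(3) = mex{} = 0
G(4) = mex{} = 0
G(5) = mex{} = 0
G(6) = mex{} = 0
G(7) = mex{} = 0
G(8) = mex{0} = 1
G(9) = mex{0} = 1
G(10) = mex{0,0} = 1
G(11) = mex{0,0} = 1
G(12) = mex{0,0} = 1
G(13) = mex{0,0} = 1
G(14) = mex{0,0} = 1
G(15) = mex{0,0} = 1
G(16) = mex{1,0} = 2
G(17) = mex{1,0} = 2
G(18) = mex{1,1} = 0
G(19) = mex{1,1} = 0
G(20) = mex{1,1} = 0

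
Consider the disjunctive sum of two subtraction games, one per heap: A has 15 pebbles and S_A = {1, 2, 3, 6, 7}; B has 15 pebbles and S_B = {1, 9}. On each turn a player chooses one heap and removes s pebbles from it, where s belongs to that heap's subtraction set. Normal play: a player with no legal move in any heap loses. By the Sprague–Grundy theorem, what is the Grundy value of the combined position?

Heap A, S = {1, 2, 3, 6, 7}:
n :  0  1  2  3  4  5  6  7  8  9 10 11 12 13 14 15
G :  0  1  2  3  0  1  2  3  0  1  2  3  0  1  2  3
G_A(15) = 3.
Heap B, S = {1, 9}:
n :  0  1  2  3  4  5  6  7  8  9 10 11 12 13 14 15
G :  0  1  0  1  0  1  0  1  0  1  0  1  0  1  0  1
G_B(15) = 1.
Combined Grundy value = 3 ⊕ 1 = 2.

2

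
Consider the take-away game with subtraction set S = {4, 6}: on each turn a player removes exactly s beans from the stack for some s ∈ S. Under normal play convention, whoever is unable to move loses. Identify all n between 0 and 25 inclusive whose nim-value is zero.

0, 1, 2, 3, 10, 11, 12, 13, 20, 21, 22, 23

n :  0  1  2  3  4  5  6  7  8  9 10 11 12 13 14 15 16 17 18 19 20 21 22 23 24 25
G :  0  0  0  0  1  1  1  1  2  2  0  0  0  0  1  1  1  1  2  2  0  0  0  0  1  1
P-positions are exactly the n with G(n) = 0.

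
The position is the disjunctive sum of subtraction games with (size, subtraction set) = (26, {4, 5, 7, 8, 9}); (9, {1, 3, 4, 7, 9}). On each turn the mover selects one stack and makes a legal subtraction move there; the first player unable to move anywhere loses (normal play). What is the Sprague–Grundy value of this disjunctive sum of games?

1

Stack A, S = {4, 5, 7, 8, 9}:
n :  0  1  2  3  4  5  6  7  8  9 10 11 12 13 14 15 16 17 18 19 20 21 22 23 24 25 26
G :  0  0  0  0  1  1  1  1  2  2  2  2  3  0  0  0  0  1  1  1  1  2  2  2  2  3  0
G_A(26) = 0.
Stack B, S = {1, 3, 4, 7, 9}:
n : 0 1 2 3 4 5 6 7 8 9
G : 0 1 0 1 2 3 2 3 0 1
G_B(9) = 1.
Combined Grundy value = 0 ⊕ 1 = 1.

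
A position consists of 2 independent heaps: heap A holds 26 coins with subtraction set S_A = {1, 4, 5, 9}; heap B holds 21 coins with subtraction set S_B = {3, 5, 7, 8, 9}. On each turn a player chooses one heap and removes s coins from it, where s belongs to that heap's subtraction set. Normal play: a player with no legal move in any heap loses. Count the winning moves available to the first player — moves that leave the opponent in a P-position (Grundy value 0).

Heap A, S = {1, 4, 5, 9}:
n :  0  1  2  3  4  5  6  7  8  9 10 11 12 13 14 15 16 17 18 19 20 21 22 23 24 25 26
G :  0  1  0  1  2  3  2  3  0  1  0  1  2  3  2  3  0  1  0  1  2  3  2  3  0  1  0
G_A(26) = 0.
Heap B, S = {3, 5, 7, 8, 9}:
G(0) = 0
G(1) = mex{} = 0
G(2) = mex{} = 0
G(3) = mex{0} = 1
G(4) = mex{0} = 1
G(5) = mex{0,0} = 1
G(6) = mex{1,0} = 2
G(7) = mex{1,0,0} = 2
G(8) = mex{1,1,0,0} = 2
G(9) = mex{2,1,0,0,0} = 3
G(10) = mex{2,1,1,0,0} = 3
G(11) = mex{2,2,1,1,0} = 3
G(12) = mex{3,2,1,1,1} = 0
G(13) = mex{3,2,2,1,1} = 0
G(14) = mex{3,3,2,2,1} = 0
G(15) = mex{0,3,2,2,2} = 1
G(16) = mex{0,3,3,2,2} = 1
G(17) = mex{0,0,3,3,2} = 1
G(18) = mex{1,0,3,3,3} = 2
G(19) = mex{1,0,0,3,3} = 2
G(20) = mex{1,1,0,0,3} = 2
G(21) = mex{2,1,0,0,0} = 3
G_B(21) = 3.
Combined Grundy value = 0 ⊕ 3 = 3.
A winning move leaves total XOR = 0, i.e. changes one component's Grundy value g to g ⊕ X where X is the current total.
Heap A: need g' = 0⊕3 = 3. Options: 26−1→G=1, 26−4→G=2, 26−5→G=3, 26−9→G=1. Hits: 1.
Heap B: need g' = 3⊕3 = 0. Options: 21−3→G=2, 21−5→G=1, 21−7→G=0, 21−8→G=0, 21−9→G=0. Hits: 3.

4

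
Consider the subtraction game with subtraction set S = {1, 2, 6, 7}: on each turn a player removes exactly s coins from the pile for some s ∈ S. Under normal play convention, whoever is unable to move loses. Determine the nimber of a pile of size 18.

2

G(0) = 0
G(1) = mex{0} = 1
G(2) = mex{1,0} = 2
G(3) = mex{2,1} = 0
G(4) = mex{0,2} = 1
G(5) = mex{1,0} = 2
G(6) = mex{2,1,0} = 3
G(7) = mex{3,2,1,0} = 4
G(8) = mex{4,3,2,1} = 0
G(9) = mex{0,4,0,2} = 1
G(10) = mex{1,0,1,0} = 2
G(11) = mex{2,1,2,1} = 0
G(12) = mex{0,2,3,2} = 1
G(13) = mex{1,0,4,3} = 2
G(14) = mex{2,1,0,4} = 3
G(15) = mex{3,2,1,0} = 4
G(16) = mex{4,3,2,1} = 0
G(17) = mex{0,4,0,2} = 1
G(18) = mex{1,0,1,0} = 2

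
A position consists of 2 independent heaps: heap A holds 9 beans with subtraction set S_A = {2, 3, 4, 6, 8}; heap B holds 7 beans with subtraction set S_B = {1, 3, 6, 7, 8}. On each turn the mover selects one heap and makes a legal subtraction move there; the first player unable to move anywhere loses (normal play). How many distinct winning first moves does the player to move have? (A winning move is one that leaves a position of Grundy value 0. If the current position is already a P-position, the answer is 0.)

Heap A, S = {2, 3, 4, 6, 8}:
G(0) = 0
G(1) = mex{} = 0
G(2) = mex{0} = 1
G(3) = mex{0,0} = 1
G(4) = mex{1,0,0} = 2
G(5) = mex{1,1,0} = 2
G(6) = mex{2,1,1,0} = 3
G(7) = mex{2,2,1,0} = 3
G(8) = mex{3,2,2,1,0} = 4
G(9) = mex{3,3,2,1,0} = 4
G_A(9) = 4.
Heap B, S = {1, 3, 6, 7, 8}:
G(0) = 0
G(1) = mex{0} = 1
G(2) = mex{1} = 0
G(3) = mex{0,0} = 1
G(4) = mex{1,1} = 0
G(5) = mex{0,0} = 1
G(6) = mex{1,1,0} = 2
G(7) = mex{2,0,1,0} = 3
G_B(7) = 3.
Combined Grundy value = 4 ⊕ 3 = 7.
A winning move leaves total XOR = 0, i.e. changes one component's Grundy value g to g ⊕ X where X is the current total.
Heap A: need g' = 4⊕7 = 3. Options: 9−2→G=3, 9−3→G=3, 9−4→G=2, 9−6→G=1, 9−8→G=0. Hits: 2.
Heap B: need g' = 3⊕7 = 4. Options: 7−1→G=2, 7−3→G=0, 7−6→G=1, 7−7→G=0. Hits: 0.

2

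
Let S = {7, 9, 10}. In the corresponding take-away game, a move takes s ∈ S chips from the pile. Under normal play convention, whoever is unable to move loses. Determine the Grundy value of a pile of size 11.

1

n :  0  1  2  3  4  5  6  7  8  9 10 11
G :  0  0  0  0  0  0  0  1  1  1  1  1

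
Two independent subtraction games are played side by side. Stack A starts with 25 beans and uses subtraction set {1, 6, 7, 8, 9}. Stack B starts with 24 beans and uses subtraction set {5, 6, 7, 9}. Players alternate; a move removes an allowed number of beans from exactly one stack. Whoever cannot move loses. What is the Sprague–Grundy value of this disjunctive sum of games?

1

Stack A, S = {1, 6, 7, 8, 9}:
G(0) = 0
G(1) = mex{0} = 1
G(2) = mex{1} = 0
G(3) = mex{0} = 1
G(4) = mex{1} = 0
G(5) = mex{0} = 1
G(6) = mex{1,0} = 2
G(7) = mex{2,1,0} = 3
G(8) = mex{3,0,1,0} = 2
G(9) = mex{2,1,0,1,0} = 3
G(10) = mex{3,0,1,0,1} = 2
G(11) = mex{2,1,0,1,0} = 3
G(12) = mex{3,2,1,0,1} = 4
G(13) = mex{4,3,2,1,0} = 5
G(14) = mex{5,2,3,2,1} = 0
G(15) = mex{0,3,2,3,2} = 1
G(16) = mex{1,2,3,2,3} = 0
G(17) = mex{0,3,2,3,2} = 1
G(18) = mex{1,4,3,2,3} = 0
G(19) = mex{0,5,4,3,2} = 1
G(20) = mex{1,0,5,4,3} = 2
G(21) = mex{2,1,0,5,4} = 3
G(22) = mex{3,0,1,0,5} = 2
G(23) = mex{2,1,0,1,0} = 3
G(24) = mex{3,0,1,0,1} = 2
G(25) = mex{2,1,0,1,0} = 3
G_A(25) = 3.
Stack B, S = {5, 6, 7, 9}:
G(0) = 0
G(1) = mex{} = 0
G(2) = mex{} = 0
G(3) = mex{} = 0
G(4) = mex{} = 0
G(5) = mex{0} = 1
G(6) = mex{0,0} = 1
G(7) = mex{0,0,0} = 1
G(8) = mex{0,0,0} = 1
G(9) = mex{0,0,0,0} = 1
G(10) = mex{1,0,0,0} = 2
G(11) = mex{1,1,0,0} = 2
G(12) = mex{1,1,1,0} = 2
G(13) = mex{1,1,1,0} = 2
G(14) = mex{1,1,1,1} = 0
G(15) = mex{2,1,1,1} = 0
G(16) = mex{2,2,1,1} = 0
G(17) = mex{2,2,2,1} = 0
G(18) = mex{2,2,2,1} = 0
G(19) = mex{0,2,2,2} = 1
G(20) = mex{0,0,2,2} = 1
G(21) = mex{0,0,0,2} = 1
G(22) = mex{0,0,0,2} = 1
G(23) = mex{0,0,0,0} = 1
G(24) = mex{1,0,0,0} = 2
G_B(24) = 2.
Combined Grundy value = 3 ⊕ 2 = 1.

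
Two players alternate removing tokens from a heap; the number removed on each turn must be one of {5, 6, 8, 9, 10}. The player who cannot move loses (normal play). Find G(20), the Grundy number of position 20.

G(0) = 0
G(1) = mex{} = 0
G(2) = mex{} = 0
G(3) = mex{} = 0
G(4) = mex{} = 0
G(5) = mex{0} = 1
G(6) = mex{0,0} = 1
G(7) = mex{0,0} = 1
G(8) = mex{0,0,0} = 1
G(9) = mex{0,0,0,0} = 1
G(10) = mex{1,0,0,0,0} = 2
G(11) = mex{1,1,0,0,0} = 2
G(12) = mex{1,1,0,0,0} = 2
G(13) = mex{1,1,1,0,0} = 2
G(14) = mex{1,1,1,1,0} = 2
G(15) = mex{2,1,1,1,1} = 0
G(16) = mex{2,2,1,1,1} = 0
G(17) = mex{2,2,1,1,1} = 0
G(18) = mex{2,2,2,1,1} = 0
G(19) = mex{2,2,2,2,1} = 0
G(20) = mex{0,2,2,2,2} = 1

1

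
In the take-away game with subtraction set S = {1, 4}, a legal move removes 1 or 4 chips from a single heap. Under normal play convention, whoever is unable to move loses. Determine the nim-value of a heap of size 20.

0

n :  0  1  2  3  4  5  6  7  8  9 10 11 12 13 14 15 16 17 18 19 20
G :  0  1  0  1  2  0  1  0  1  2  0  1  0  1  2  0  1  0  1  2  0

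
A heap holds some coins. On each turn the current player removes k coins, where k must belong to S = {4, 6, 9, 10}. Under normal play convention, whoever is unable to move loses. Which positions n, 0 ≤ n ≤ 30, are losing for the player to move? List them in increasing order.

G(0) = 0
G(1) = mex{} = 0
G(2) = mex{} = 0
G(3) = mex{} = 0
G(4) = mex{0} = 1
G(5) = mex{0} = 1
G(6) = mex{0,0} = 1
G(7) = mex{0,0} = 1
G(8) = mex{1,0} = 2
G(9) = mex{1,0,0} = 2
G(10) = mex{1,1,0,0} = 2
G(11) = mex{1,1,0,0} = 2
G(12) = mex{2,1,0,0} = 3
G(13) = mex{2,1,1,0} = 3
G(14) = mex{2,2,1,1} = 0
G(15) = mex{2,2,1,1} = 0
G(16) = mex{3,2,1,1} = 0
G(17) = mex{3,2,2,1} = 0
G(18) = mex{0,3,2,2} = 1
G(19) = mex{0,3,2,2} = 1
G(20) = mex{0,0,2,2} = 1
G(21) = mex{0,0,3,2} = 1
G(22) = mex{1,0,3,3} = 2
G(23) = mex{1,0,0,3} = 2
G(24) = mex{1,1,0,0} = 2
G(25) = mex{1,1,0,0} = 2
G(26) = mex{2,1,0,0} = 3
G(27) = mex{2,1,1,0} = 3
G(28) = mex{2,2,1,1} = 0
G(29) = mex{2,2,1,1} = 0
G(30) = mex{3,2,1,1} = 0
P-positions are exactly the n with G(n) = 0.

0, 1, 2, 3, 14, 15, 16, 17, 28, 29, 30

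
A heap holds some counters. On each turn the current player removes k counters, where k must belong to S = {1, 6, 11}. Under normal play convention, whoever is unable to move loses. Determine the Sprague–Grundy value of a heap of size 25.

G(0) = 0
G(1) = mex{0} = 1
G(2) = mex{1} = 0
G(3) = mex{0} = 1
G(4) = mex{1} = 0
G(5) = mex{0} = 1
G(6) = mex{1,0} = 2
G(7) = mex{2,1} = 0
G(8) = mex{0,0} = 1
G(9) = mex{1,1} = 0
G(10) = mex{0,0} = 1
G(11) = mex{1,1,0} = 2
G(12) = mex{2,2,1} = 0
G(13) = mex{0,0,0} = 1
G(14) = mex{1,1,1} = 0
G(15) = mex{0,0,0} = 1
G(16) = mex{1,1,1} = 0
G(17) = mex{0,2,2} = 1
G(18) = mex{1,0,0} = 2
G(19) = mex{2,1,1} = 0
G(20) = mex{0,0,0} = 1
G(21) = mex{1,1,1} = 0
G(22) = mex{0,0,2} = 1
G(23) = mex{1,1,0} = 2
G(24) = mex{2,2,1} = 0
G(25) = mex{0,0,0} = 1

1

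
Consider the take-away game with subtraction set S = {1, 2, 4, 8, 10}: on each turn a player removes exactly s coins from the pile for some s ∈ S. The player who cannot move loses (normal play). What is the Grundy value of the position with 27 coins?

0

n :  0  1  2  3  4  5  6  7  8  9 10 11 12 13 14 15 16 17 18 19 20 21 22 23 24 25 26 27
G :  0  1  2  0  1  2  0  1  2  0  1  2  0  1  2  0  1  2  0  1  2  0  1  2  0  1  2  0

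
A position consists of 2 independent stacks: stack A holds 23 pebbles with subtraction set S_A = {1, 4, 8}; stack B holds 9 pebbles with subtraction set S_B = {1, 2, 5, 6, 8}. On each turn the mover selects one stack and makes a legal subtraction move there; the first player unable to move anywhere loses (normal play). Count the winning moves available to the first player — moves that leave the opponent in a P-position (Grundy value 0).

Stack A, S = {1, 4, 8}:
n :  0  1  2  3  4  5  6  7  8  9 10 11 12 13 14 15 16 17 18 19 20 21 22 23
G :  0  1  0  1  2  0  1  0  1  2  3  2  0  1  0  1  2  0  1  0  1  2  3  2
G_A(23) = 2.
Stack B, S = {1, 2, 5, 6, 8}:
n : 0 1 2 3 4 5 6 7 8 9
G : 0 1 2 0 1 2 3 0 1 2
G_B(9) = 2.
Combined Grundy value = 2 ⊕ 2 = 0.
A winning move leaves total XOR = 0, i.e. changes one component's Grundy value g to g ⊕ X where X is the current total.
Stack A: target g' = 2⊕0 = 2, but every legal move changes the Grundy value (mex property), so 0 moves.
Stack B: target g' = 2⊕0 = 2, but every legal move changes the Grundy value (mex property), so 0 moves.

0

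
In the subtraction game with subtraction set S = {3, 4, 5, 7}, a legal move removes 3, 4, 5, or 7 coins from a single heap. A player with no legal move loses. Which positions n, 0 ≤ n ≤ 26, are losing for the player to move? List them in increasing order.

0, 1, 2, 10, 11, 12, 20, 21, 22

G(0) = 0
G(1) = mex{} = 0
G(2) = mex{} = 0
G(3) = mex{0} = 1
G(4) = mex{0,0} = 1
G(5) = mex{0,0,0} = 1
G(6) = mex{1,0,0} = 2
G(7) = mex{1,1,0,0} = 2
G(8) = mex{1,1,1,0} = 2
G(9) = mex{2,1,1,0} = 3
G(10) = mex{2,2,1,1} = 0
G(11) = mex{2,2,2,1} = 0
G(12) = mex{3,2,2,1} = 0
G(13) = mex{0,3,2,2} = 1
G(14) = mex{0,0,3,2} = 1
G(15) = mex{0,0,0,2} = 1
G(16) = mex{1,0,0,3} = 2
G(17) = mex{1,1,0,0} = 2
G(18) = mex{1,1,1,0} = 2
G(19) = mex{2,1,1,0} = 3
G(20) = mex{2,2,1,1} = 0
G(21) = mex{2,2,2,1} = 0
G(22) = mex{3,2,2,1} = 0
G(23) = mex{0,3,2,2} = 1
G(24) = mex{0,0,3,2} = 1
G(25) = mex{0,0,0,2} = 1
G(26) = mex{1,0,0,3} = 2
P-positions are exactly the n with G(n) = 0.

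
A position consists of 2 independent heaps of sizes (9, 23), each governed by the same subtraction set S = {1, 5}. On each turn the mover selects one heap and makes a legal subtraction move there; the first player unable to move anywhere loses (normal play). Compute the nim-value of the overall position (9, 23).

0

All heaps use S = {1, 5}:
G(0) = 0
G(1) = mex{0} = 1
G(2) = mex{1} = 0
G(3) = mex{0} = 1
G(4) = mex{1} = 0
G(5) = mex{0,0} = 1
G(6) = mex{1,1} = 0
G(7) = mex{0,0} = 1
G(8) = mex{1,1} = 0
G(9) = mex{0,0} = 1
G(10) = mex{1,1} = 0
G(11) = mex{0,0} = 1
G(12) = mex{1,1} = 0
G(13) = mex{0,0} = 1
G(14) = mex{1,1} = 0
G(15) = mex{0,0} = 1
G(16) = mex{1,1} = 0
G(17) = mex{0,0} = 1
G(18) = mex{1,1} = 0
G(19) = mex{0,0} = 1
G(20) = mex{1,1} = 0
G(21) = mex{0,0} = 1
G(22) = mex{1,1} = 0
G(23) = mex{0,0} = 1
Heap A: G(9) = 1.
Heap B: G(23) = 1.
Combined Grundy value = 1 ⊕ 1 = 0.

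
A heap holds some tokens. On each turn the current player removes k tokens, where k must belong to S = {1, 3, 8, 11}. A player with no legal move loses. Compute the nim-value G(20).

n :  0  1  2  3  4  5  6  7  8  9 10 11 12 13 14 15 16 17 18 19 20
G :  0  1  0  1  0  1  0  1  2  3  2  3  2  3  2  3  0  1  0  1  0

0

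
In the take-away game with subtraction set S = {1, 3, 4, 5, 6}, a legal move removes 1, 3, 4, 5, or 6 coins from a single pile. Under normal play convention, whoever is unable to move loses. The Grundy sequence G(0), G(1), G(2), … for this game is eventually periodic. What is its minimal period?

G(0) = 0
G(1) = mex{0} = 1
G(2) = mex{1} = 0
G(3) = mex{0,0} = 1
G(4) = mex{1,1,0} = 2
G(5) = mex{2,0,1,0} = 3
G(6) = mex{3,1,0,1,0} = 2
G(7) = mex{2,2,1,0,1} = 3
G(8) = mex{3,3,2,1,0} = 4
G(9) = mex{4,2,3,2,1} = 0
G(10) = mex{0,3,2,3,2} = 1
G(11) = mex{1,4,3,2,3} = 0
G(12) = mex{0,0,4,3,2} = 1
G(13) = mex{1,1,0,4,3} = 2
G(14) = mex{2,0,1,0,4} = 3
G(15) = mex{3,1,0,1,0} = 2
G(16) = mex{2,2,1,0,1} = 3
G(17) = mex{3,3,2,1,0} = 4
G(18) = mex{4,2,3,2,1} = 0
G(19) = mex{0,3,2,3,2} = 1
G(n+9) = G(n) holds for n = 0,…,5 (a full window of length max(S) = 6), so the sequence is purely periodic with period 9.

9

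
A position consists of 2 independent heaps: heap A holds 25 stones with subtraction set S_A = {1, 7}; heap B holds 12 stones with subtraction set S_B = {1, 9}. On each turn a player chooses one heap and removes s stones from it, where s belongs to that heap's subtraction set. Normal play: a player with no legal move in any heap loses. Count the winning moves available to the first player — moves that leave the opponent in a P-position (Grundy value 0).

Heap A, S = {1, 7}:
n :  0  1  2  3  4  5  6  7  8  9 10 11 12 13 14 15 16 17 18 19 20 21 22 23 24 25
G :  0  1  0  1  0  1  0  1  0  1  0  1  0  1  0  1  0  1  0  1  0  1  0  1  0  1
G_A(25) = 1.
Heap B, S = {1, 9}:
G(0) = 0
G(1) = mex{0} = 1
G(2) = mex{1} = 0
G(3) = mex{0} = 1
G(4) = mex{1} = 0
G(5) = mex{0} = 1
G(6) = mex{1} = 0
G(7) = mex{0} = 1
G(8) = mex{1} = 0
G(9) = mex{0,0} = 1
G(10) = mex{1,1} = 0
G(11) = mex{0,0} = 1
G(12) = mex{1,1} = 0
G_B(12) = 0.
Combined Grundy value = 1 ⊕ 0 = 1.
A winning move leaves total XOR = 0, i.e. changes one component's Grundy value g to g ⊕ X where X is the current total.
Heap A: need g' = 1⊕1 = 0. Options: 25−1→G=0, 25−7→G=0. Hits: 2.
Heap B: need g' = 0⊕1 = 1. Options: 12−1→G=1, 12−9→G=1. Hits: 2.

4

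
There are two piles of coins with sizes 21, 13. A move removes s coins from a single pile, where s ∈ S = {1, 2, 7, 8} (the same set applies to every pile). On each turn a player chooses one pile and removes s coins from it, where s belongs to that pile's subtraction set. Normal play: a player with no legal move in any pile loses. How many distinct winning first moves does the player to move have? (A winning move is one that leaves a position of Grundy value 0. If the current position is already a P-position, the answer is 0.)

All piles use S = {1, 2, 7, 8}:
G(0) = 0
G(1) = mex{0} = 1
G(2) = mex{1,0} = 2
G(3) = mex{2,1} = 0
G(4) = mex{0,2} = 1
G(5) = mex{1,0} = 2
G(6) = mex{2,1} = 0
G(7) = mex{0,2,0} = 1
G(8) = mex{1,0,1,0} = 2
G(9) = mex{2,1,2,1} = 0
G(10) = mex{0,2,0,2} = 1
G(11) = mex{1,0,1,0} = 2
G(12) = mex{2,1,2,1} = 0
G(13) = mex{0,2,0,2} = 1
G(14) = mex{1,0,1,0} = 2
G(15) = mex{2,1,2,1} = 0
G(16) = mex{0,2,0,2} = 1
G(17) = mex{1,0,1,0} = 2
G(18) = mex{2,1,2,1} = 0
G(19) = mex{0,2,0,2} = 1
G(20) = mex{1,0,1,0} = 2
G(21) = mex{2,1,2,1} = 0
Pile A: G(21) = 0.
Pile B: G(13) = 1.
Combined Grundy value = 0 ⊕ 1 = 1.
A winning move leaves total XOR = 0, i.e. changes one component's Grundy value g to g ⊕ X where X is the current total.
Pile A: need g' = 0⊕1 = 1. Options: 21−1→G=2, 21−2→G=1, 21−7→G=2, 21−8→G=1. Hits: 2.
Pile B: need g' = 1⊕1 = 0. Options: 13−1→G=0, 13−2→G=2, 13−7→G=0, 13−8→G=2. Hits: 2.

4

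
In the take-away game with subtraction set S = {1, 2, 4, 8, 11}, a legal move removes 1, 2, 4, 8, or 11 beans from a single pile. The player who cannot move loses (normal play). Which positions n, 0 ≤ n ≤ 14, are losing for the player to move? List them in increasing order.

n :  0  1  2  3  4  5  6  7  8  9 10 11 12 13 14
G :  0  1  2  0  1  2  0  1  2  0  1  2  0  1  2
P-positions are exactly the n with G(n) = 0.

0, 3, 6, 9, 12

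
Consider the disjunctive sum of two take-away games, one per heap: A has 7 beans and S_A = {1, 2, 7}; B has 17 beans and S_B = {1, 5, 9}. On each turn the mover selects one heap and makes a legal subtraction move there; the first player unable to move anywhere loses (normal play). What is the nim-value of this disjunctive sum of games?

0

Heap A, S = {1, 2, 7}:
G(0) = 0
G(1) = mex{0} = 1
G(2) = mex{1,0} = 2
G(3) = mex{2,1} = 0
G(4) = mex{0,2} = 1
G(5) = mex{1,0} = 2
G(6) = mex{2,1} = 0
G(7) = mex{0,2,0} = 1
G_A(7) = 1.
Heap B, S = {1, 5, 9}:
n :  0  1  2  3  4  5  6  7  8  9 10 11 12 13 14 15 16 17
G :  0  1  0  1  0  1  0  1  0  1  0  1  0  1  0  1  0  1
G_B(17) = 1.
Combined Grundy value = 1 ⊕ 1 = 0.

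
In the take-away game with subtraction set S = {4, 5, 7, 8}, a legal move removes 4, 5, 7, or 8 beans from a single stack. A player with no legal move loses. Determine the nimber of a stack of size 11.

2

n :  0  1  2  3  4  5  6  7  8  9 10 11
G :  0  0  0  0  1  1  1  1  2  2  2  2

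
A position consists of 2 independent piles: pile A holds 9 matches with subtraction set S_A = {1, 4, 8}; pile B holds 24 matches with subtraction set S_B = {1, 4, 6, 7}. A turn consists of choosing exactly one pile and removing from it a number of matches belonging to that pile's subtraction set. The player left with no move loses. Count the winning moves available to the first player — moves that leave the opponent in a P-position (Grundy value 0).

Pile A, S = {1, 4, 8}:
G(0) = 0
G(1) = mex{0} = 1
G(2) = mex{1} = 0
G(3) = mex{0} = 1
G(4) = mex{1,0} = 2
G(5) = mex{2,1} = 0
G(6) = mex{0,0} = 1
G(7) = mex{1,1} = 0
G(8) = mex{0,2,0} = 1
G(9) = mex{1,0,1} = 2
G_A(9) = 2.
Pile B, S = {1, 4, 6, 7}:
n :  0  1  2  3  4  5  6  7  8  9 10 11 12 13 14 15 16 17 18 19 20 21 22 23 24
G :  0  1  0  1  2  0  1  2  3  2  0  1  2  0  1  0  1  2  0  1  2  3  2  0  1
G_B(24) = 1.
Combined Grundy value = 2 ⊕ 1 = 3.
A winning move leaves total XOR = 0, i.e. changes one component's Grundy value g to g ⊕ X where X is the current total.
Pile A: need g' = 2⊕3 = 1. Options: 9−1→G=1, 9−4→G=0, 9−8→G=1. Hits: 2.
Pile B: need g' = 1⊕3 = 2. Options: 24−1→G=0, 24−4→G=2, 24−6→G=0, 24−7→G=2. Hits: 2.

4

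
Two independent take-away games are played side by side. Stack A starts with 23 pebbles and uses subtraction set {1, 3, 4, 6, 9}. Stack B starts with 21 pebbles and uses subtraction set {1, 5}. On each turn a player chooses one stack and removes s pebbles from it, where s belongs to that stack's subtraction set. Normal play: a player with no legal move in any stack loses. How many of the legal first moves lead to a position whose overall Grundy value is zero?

Stack A, S = {1, 3, 4, 6, 9}:
G(0) = 0
G(1) = mex{0} = 1
G(2) = mex{1} = 0
G(3) = mex{0,0} = 1
G(4) = mex{1,1,0} = 2
G(5) = mex{2,0,1} = 3
G(6) = mex{3,1,0,0} = 2
G(7) = mex{2,2,1,1} = 0
G(8) = mex{0,3,2,0} = 1
G(9) = mex{1,2,3,1,0} = 4
G(10) = mex{4,0,2,2,1} = 3
G(11) = mex{3,1,0,3,0} = 2
G(12) = mex{2,4,1,2,1} = 0
G(13) = mex{0,3,4,0,2} = 1
G(14) = mex{1,2,3,1,3} = 0
G(15) = mex{0,0,2,4,2} = 1
G(16) = mex{1,1,0,3,0} = 2
G(17) = mex{2,0,1,2,1} = 3
G(18) = mex{3,1,0,0,4} = 2
G(19) = mex{2,2,1,1,3} = 0
G(20) = mex{0,3,2,0,2} = 1
G(21) = mex{1,2,3,1,0} = 4
G(22) = mex{4,0,2,2,1} = 3
G(23) = mex{3,1,0,3,0} = 2
G_A(23) = 2.
Stack B, S = {1, 5}:
n :  0  1  2  3  4  5  6  7  8  9 10 11 12 13 14 15 16 17 18 19 20 21
G :  0  1  0  1  0  1  0  1  0  1  0  1  0  1  0  1  0  1  0  1  0  1
G_B(21) = 1.
Combined Grundy value = 2 ⊕ 1 = 3.
A winning move leaves total XOR = 0, i.e. changes one component's Grundy value g to g ⊕ X where X is the current total.
Stack A: need g' = 2⊕3 = 1. Options: 23−1→G=3, 23−3→G=1, 23−4→G=0, 23−6→G=3, 23−9→G=0. Hits: 1.
Stack B: need g' = 1⊕3 = 2. Options: 21−1→G=0, 21−5→G=0. Hits: 0.

1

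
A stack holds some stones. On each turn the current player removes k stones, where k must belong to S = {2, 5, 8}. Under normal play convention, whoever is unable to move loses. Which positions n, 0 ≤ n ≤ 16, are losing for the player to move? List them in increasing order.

n :  0  1  2  3  4  5  6  7  8  9 10 11 12 13 14 15 16
G :  0  0  1  1  0  2  1  0  2  1  0  0  1  1  0  2  1
P-positions are exactly the n with G(n) = 0.

0, 1, 4, 7, 10, 11, 14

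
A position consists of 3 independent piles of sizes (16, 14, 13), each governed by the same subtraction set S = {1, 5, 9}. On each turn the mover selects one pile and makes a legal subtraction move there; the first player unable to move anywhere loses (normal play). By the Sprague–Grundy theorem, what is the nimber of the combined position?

All piles use S = {1, 5, 9}:
n :  0  1  2  3  4  5  6  7  8  9 10 11 12 13 14 15 16
G :  0  1  0  1  0  1  0  1  0  1  0  1  0  1  0  1  0
Pile A: G(16) = 0.
Pile B: G(14) = 0.
Pile C: G(13) = 1.
Combined Grundy value = 0 ⊕ 0 ⊕ 1 = 1.

1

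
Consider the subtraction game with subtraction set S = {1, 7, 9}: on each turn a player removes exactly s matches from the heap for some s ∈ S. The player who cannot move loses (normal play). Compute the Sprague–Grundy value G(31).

n :  0  1  2  3  4  5  6  7  8  9 10 11 12 13 14 15 16 17 18 19 20 21 22 23 24 25 26 27 28 29 30 31
G :  0  1  0  1  0  1  0  1  0  1  0  1  0  1  0  1  0  1  0  1  0  1  0  1  0  1  0  1  0  1  0  1

1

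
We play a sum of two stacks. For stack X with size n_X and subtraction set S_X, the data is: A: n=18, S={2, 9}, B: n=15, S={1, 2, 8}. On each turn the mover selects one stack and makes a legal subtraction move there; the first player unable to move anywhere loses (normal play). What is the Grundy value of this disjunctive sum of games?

Stack A, S = {2, 9}:
n :  0  1  2  3  4  5  6  7  8  9 10 11 12 13 14 15 16 17 18
G :  0  0  1  1  0  0  1  1  0  2  1  0  0  1  1  0  0  1  1
G_A(18) = 1.
Stack B, S = {1, 2, 8}:
G(0) = 0
G(1) = mex{0} = 1
G(2) = mex{1,0} = 2
G(3) = mex{2,1} = 0
G(4) = mex{0,2} = 1
G(5) = mex{1,0} = 2
G(6) = mex{2,1} = 0
G(7) = mex{0,2} = 1
G(8) = mex{1,0,0} = 2
G(9) = mex{2,1,1} = 0
G(10) = mex{0,2,2} = 1
G(11) = mex{1,0,0} = 2
G(12) = mex{2,1,1} = 0
G(13) = mex{0,2,2} = 1
G(14) = mex{1,0,0} = 2
G(15) = mex{2,1,1} = 0
G_B(15) = 0.
Combined Grundy value = 1 ⊕ 0 = 1.

1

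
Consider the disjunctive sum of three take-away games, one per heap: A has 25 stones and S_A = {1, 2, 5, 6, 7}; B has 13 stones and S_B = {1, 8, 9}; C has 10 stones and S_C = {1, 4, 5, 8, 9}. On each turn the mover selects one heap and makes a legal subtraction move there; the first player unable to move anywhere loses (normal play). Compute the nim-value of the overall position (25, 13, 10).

Heap A, S = {1, 2, 5, 6, 7}:
G(0) = 0
G(1) = mex{0} = 1
G(2) = mex{1,0} = 2
G(3) = mex{2,1} = 0
G(4) = mex{0,2} = 1
G(5) = mex{1,0,0} = 2
G(6) = mex{2,1,1,0} = 3
G(7) = mex{3,2,2,1,0} = 4
G(8) = mex{4,3,0,2,1} = 5
G(9) = mex{5,4,1,0,2} = 3
G(10) = mex{3,5,2,1,0} = 4
G(11) = mex{4,3,3,2,1} = 0
G(12) = mex{0,4,4,3,2} = 1
G(13) = mex{1,0,5,4,3} = 2
G(14) = mex{2,1,3,5,4} = 0
G(15) = mex{0,2,4,3,5} = 1
G(16) = mex{1,0,0,4,3} = 2
G(17) = mex{2,1,1,0,4} = 3
G(18) = mex{3,2,2,1,0} = 4
G(19) = mex{4,3,0,2,1} = 5
G(20) = mex{5,4,1,0,2} = 3
G(21) = mex{3,5,2,1,0} = 4
G(22) = mex{4,3,3,2,1} = 0
G(23) = mex{0,4,4,3,2} = 1
G(24) = mex{1,0,5,4,3} = 2
G(25) = mex{2,1,3,5,4} = 0
G_A(25) = 0.
Heap B, S = {1, 8, 9}:
G(0) = 0
G(1) = mex{0} = 1
G(2) = mex{1} = 0
G(3) = mex{0} = 1
G(4) = mex{1} = 0
G(5) = mex{0} = 1
G(6) = mex{1} = 0
G(7) = mex{0} = 1
G(8) = mex{1,0} = 2
G(9) = mex{2,1,0} = 3
G(10) = mex{3,0,1} = 2
G(11) = mex{2,1,0} = 3
G(12) = mex{3,0,1} = 2
G(13) = mex{2,1,0} = 3
G_B(13) = 3.
Heap C, S = {1, 4, 5, 8, 9}:
n :  0  1  2  3  4  5  6  7  8  9 10
G :  0  1  0  1  2  3  2  3  4  5  4
G_C(10) = 4.
Combined Grundy value = 0 ⊕ 3 ⊕ 4 = 7.

7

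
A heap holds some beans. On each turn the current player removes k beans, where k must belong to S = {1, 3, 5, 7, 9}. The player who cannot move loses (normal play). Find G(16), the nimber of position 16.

G(0) = 0
G(1) = mex{0} = 1
G(2) = mex{1} = 0
G(3) = mex{0,0} = 1
G(4) = mex{1,1} = 0
G(5) = mex{0,0,0} = 1
G(6) = mex{1,1,1} = 0
G(7) = mex{0,0,0,0} = 1
G(8) = mex{1,1,1,1} = 0
G(9) = mex{0,0,0,0,0} = 1
G(10) = mex{1,1,1,1,1} = 0
G(11) = mex{0,0,0,0,0} = 1
G(12) = mex{1,1,1,1,1} = 0
G(13) = mex{0,0,0,0,0} = 1
G(14) = mex{1,1,1,1,1} = 0
G(15) = mex{0,0,0,0,0} = 1
G(16) = mex{1,1,1,1,1} = 0

0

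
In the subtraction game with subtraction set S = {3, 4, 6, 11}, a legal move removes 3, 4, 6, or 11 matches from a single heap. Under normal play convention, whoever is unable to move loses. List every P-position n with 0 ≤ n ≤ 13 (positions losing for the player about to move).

G(0) = 0
G(1) = mex{} = 0
G(2) = mex{} = 0
G(3) = mex{0} = 1
G(4) = mex{0,0} = 1
G(5) = mex{0,0} = 1
G(6) = mex{1,0,0} = 2
G(7) = mex{1,1,0} = 2
G(8) = mex{1,1,0} = 2
G(9) = mex{2,1,1} = 0
G(10) = mex{2,2,1} = 0
G(11) = mex{2,2,1,0} = 3
G(12) = mex{0,2,2,0} = 1
G(13) = mex{0,0,2,0} = 1
P-positions are exactly the n with G(n) = 0.

0, 1, 2, 9, 10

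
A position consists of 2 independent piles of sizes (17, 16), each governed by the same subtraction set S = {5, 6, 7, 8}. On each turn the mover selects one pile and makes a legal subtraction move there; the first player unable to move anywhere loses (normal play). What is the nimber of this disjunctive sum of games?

All piles use S = {5, 6, 7, 8}:
n :  0  1  2  3  4  5  6  7  8  9 10 11 12 13 14 15 16 17
G :  0  0  0  0  0  1  1  1  1  1  2  2  2  0  0  0  0  0
Pile A: G(17) = 0.
Pile B: G(16) = 0.
Combined Grundy value = 0 ⊕ 0 = 0.

0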